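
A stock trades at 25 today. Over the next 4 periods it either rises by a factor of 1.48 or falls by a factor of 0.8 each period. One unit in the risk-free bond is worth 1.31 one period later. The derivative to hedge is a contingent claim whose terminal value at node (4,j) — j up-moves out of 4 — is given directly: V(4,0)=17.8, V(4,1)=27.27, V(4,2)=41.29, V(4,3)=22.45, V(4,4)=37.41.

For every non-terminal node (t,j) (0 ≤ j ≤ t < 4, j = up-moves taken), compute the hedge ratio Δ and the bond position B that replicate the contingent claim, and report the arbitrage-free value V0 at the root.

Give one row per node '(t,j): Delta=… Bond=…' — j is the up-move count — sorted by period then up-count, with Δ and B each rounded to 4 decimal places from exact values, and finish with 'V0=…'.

Under the risk-neutral measure, an up-move has probability p* = (R−d)/(u−d) = 0.7500 and values discount at R = 1.31.
At expiry t=4: V(4,0)=17.8000, V(4,1)=27.2700, V(4,2)=41.2900, V(4,3)=22.4500, V(4,4)=37.4100
  t=3,j=0: stock 12.8000 → up 18.9440 (V=27.2700), down 10.2400 (V=17.8000). Price 19.0095; hedge Δ=1.0880, bond B=5.0831.
  t=3,j=1: stock 23.6800 → up 35.0464 (V=41.2900), down 18.9440 (V=27.2700). Price 28.8435; hedge Δ=0.8707, bond B=8.2259.
  t=3,j=2: stock 43.8080 → up 64.8358 (V=22.4500), down 35.0464 (V=41.2900). Price 20.7328; hedge Δ=-0.6324, bond B=48.4387.
  t=3,j=3: stock 81.0448 → up 119.9463 (V=37.4100), down 64.8358 (V=22.4500). Price 25.7023; hedge Δ=0.2715, bond B=3.7023.
  t=2,j=0: stock 16.0000 → up 23.6800 (V=28.8435), down 12.8000 (V=19.0095). Price 20.1412; hedge Δ=0.9039, bond B=5.6795.
  t=2,j=1: stock 29.6000 → up 43.8080 (V=20.7328), down 23.6800 (V=28.8435). Price 17.3744; hedge Δ=-0.4030, bond B=29.3019.
  t=2,j=2: stock 54.7600 → up 81.0448 (V=25.7023), down 43.8080 (V=20.7328). Price 18.6717; hedge Δ=0.1335, bond B=11.3637.
  t=1,j=0: stock 20.0000 → up 29.6000 (V=17.3744), down 16.0000 (V=20.1412). Price 13.7909; hedge Δ=-0.2034, bond B=17.8598.
  t=1,j=1: stock 37.0000 → up 54.7600 (V=18.6717), down 29.6000 (V=17.3744). Price 14.0056; hedge Δ=0.0516, bond B=12.0979.
  t=0,j=0: stock 25.0000 → up 37.0000 (V=14.0056), down 20.0000 (V=13.7909). Price 10.6504; hedge Δ=0.0126, bond B=10.3346.
Each (Δ,B) replicates both successor values, so the strategy is self-financing and V0 is arbitrage-free.

(0,0): Delta=0.0126 Bond=10.3346
(1,0): Delta=-0.2034 Bond=17.8598
(1,1): Delta=0.0516 Bond=12.0979
(2,0): Delta=0.9039 Bond=5.6795
(2,1): Delta=-0.4030 Bond=29.3019
(2,2): Delta=0.1335 Bond=11.3637
(3,0): Delta=1.0880 Bond=5.0831
(3,1): Delta=0.8707 Bond=8.2259
(3,2): Delta=-0.6324 Bond=48.4387
(3,3): Delta=0.2715 Bond=3.7023
V0=10.6504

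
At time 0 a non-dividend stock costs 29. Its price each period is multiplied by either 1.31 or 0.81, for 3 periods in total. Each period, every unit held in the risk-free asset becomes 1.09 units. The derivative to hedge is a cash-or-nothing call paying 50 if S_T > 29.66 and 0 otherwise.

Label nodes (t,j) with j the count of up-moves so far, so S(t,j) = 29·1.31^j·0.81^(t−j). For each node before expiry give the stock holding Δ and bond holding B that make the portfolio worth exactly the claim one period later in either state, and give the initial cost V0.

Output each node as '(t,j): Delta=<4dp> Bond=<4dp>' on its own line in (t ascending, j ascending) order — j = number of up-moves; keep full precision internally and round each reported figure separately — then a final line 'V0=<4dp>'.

(0,0): Delta=1.4303 Bond=-18.7153
(1,0): Delta=2.1871 Bond=-38.1786
(1,1): Delta=1.0626 Bond=-6.4304
(2,0): Delta=0.0000 Bond=0.0000
(2,1): Delta=3.2497 Bond=-74.3119
(2,2): Delta=0.0000 Bond=45.8716
V0=22.7627

Risk-neutral probability p* = (R−d)/(u−d) = (1.09−0.81)/(1.31−0.81) = 0.5600.
At expiry t=3: V(3,0)=0.0000, V(3,1)=0.0000, V(3,2)=50.0000, V(3,3)=50.0000
(2,0): S=19.0269. Δ = (V_up−V_dn)/(S_up−S_dn) = (0.0000−0.0000)/(24.9252−15.4118) = 0.0000. V = [p*·0.0000 + (1−p*)·0.0000]/1.09 = 0.0000. B = V − Δ·S = 0.0000.
(2,1): S=30.7719. Δ = (V_up−V_dn)/(S_up−S_dn) = (50.0000−0.0000)/(40.3112−24.9252) = 3.2497. V = [p*·50.0000 + (1−p*)·0.0000]/1.09 = 25.6881. B = V − Δ·S = -74.3119.
(2,2): S=49.7669. Δ = (V_up−V_dn)/(S_up−S_dn) = (50.0000−50.0000)/(65.1946−40.3112) = 0.0000. V = [p*·50.0000 + (1−p*)·50.0000]/1.09 = 45.8716. B = V − Δ·S = 45.8716.
(1,0): S=23.4900. Δ = (V_up−V_dn)/(S_up−S_dn) = (25.6881−0.0000)/(30.7719−19.0269) = 2.1871. V = [p*·25.6881 + (1−p*)·0.0000]/1.09 = 13.1975. B = V − Δ·S = -38.1786.
(1,1): S=37.9900. Δ = (V_up−V_dn)/(S_up−S_dn) = (45.8716−25.6881)/(49.7669−30.7719) = 1.0626. V = [p*·45.8716 + (1−p*)·25.6881]/1.09 = 33.9365. B = V − Δ·S = -6.4304.
(0,0): S=29.0000. Δ = (V_up−V_dn)/(S_up−S_dn) = (33.9365−13.1975)/(37.9900−23.4900) = 1.4303. V = [p*·33.9365 + (1−p*)·13.1975]/1.09 = 22.7627. B = V − Δ·S = -18.7153.
Root portfolio cost Δ·29+B reproduces V0=22.7627.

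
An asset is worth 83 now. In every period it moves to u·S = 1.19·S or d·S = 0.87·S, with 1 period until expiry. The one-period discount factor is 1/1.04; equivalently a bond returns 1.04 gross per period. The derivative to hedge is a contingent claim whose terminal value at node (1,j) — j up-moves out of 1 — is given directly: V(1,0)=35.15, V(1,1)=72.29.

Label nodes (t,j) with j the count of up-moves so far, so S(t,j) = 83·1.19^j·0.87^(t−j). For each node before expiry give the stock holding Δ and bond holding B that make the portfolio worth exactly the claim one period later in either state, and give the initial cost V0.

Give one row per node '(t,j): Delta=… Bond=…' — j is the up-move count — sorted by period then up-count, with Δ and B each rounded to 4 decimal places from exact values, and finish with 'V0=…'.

(0,0): Delta=1.3983 Bond=-63.2927
V0=52.7698

Risk-neutral probability p* = (R−d)/(u−d) = (1.04−0.87)/(1.19−0.87) = 0.5313.
Terminal payoffs: V(1,0)=35.1500, V(1,1)=72.2900
  t=0,j=0: stock 83.0000 → up 98.7700 (V=72.2900), down 72.2100 (V=35.1500). Price 52.7698; hedge Δ=1.3983, bond B=-63.2927.
The time-0 hedge costs 52.7698, which is the no-arbitrage price.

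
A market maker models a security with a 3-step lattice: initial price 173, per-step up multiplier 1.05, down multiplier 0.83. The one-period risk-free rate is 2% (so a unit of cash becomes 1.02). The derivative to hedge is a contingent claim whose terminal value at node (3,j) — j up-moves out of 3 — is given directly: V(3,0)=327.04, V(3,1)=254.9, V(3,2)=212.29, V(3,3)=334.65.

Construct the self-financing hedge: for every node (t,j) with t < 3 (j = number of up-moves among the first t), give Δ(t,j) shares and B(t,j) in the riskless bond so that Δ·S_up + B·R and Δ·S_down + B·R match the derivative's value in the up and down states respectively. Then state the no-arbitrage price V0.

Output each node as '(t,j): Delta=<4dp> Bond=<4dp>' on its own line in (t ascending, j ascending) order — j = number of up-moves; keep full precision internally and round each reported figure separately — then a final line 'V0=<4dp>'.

(0,0): Delta=2.0175 Bond=-72.4935
(1,0): Delta=-1.4474 Bond=423.5729
(1,1): Delta=2.4499 Bond=-152.4986
(2,0): Delta=-2.7514 Bond=587.4554
(2,1): Delta=-1.2846 Bond=407.5058
(2,2): Delta=2.9160 Bond=-244.4519
V0=276.5274

No-arbitrage ⇒ martingale measure with p* = (R−d)/(u−d) = 0.8636.
At expiry t=3: V(3,0)=327.0400, V(3,1)=254.9000, V(3,2)=212.2900, V(3,3)=334.6500
(2,0): S=119.1797. Δ = (V_up−V_dn)/(S_up−S_dn) = (254.9000−327.0400)/(125.1387−98.9192) = -2.7514. V = [p*·254.9000 + (1−p*)·327.0400]/1.02 = 259.5463. B = V − Δ·S = 587.4554.
(2,1): S=150.7695. Δ = (V_up−V_dn)/(S_up−S_dn) = (212.2900−254.9000)/(158.3080−125.1387) = -1.2846. V = [p*·212.2900 + (1−p*)·254.9000]/1.02 = 213.8240. B = V − Δ·S = 407.5058.
(2,2): S=190.7325. Δ = (V_up−V_dn)/(S_up−S_dn) = (334.6500−212.2900)/(200.2691−158.3080) = 2.9160. V = [p*·334.6500 + (1−p*)·212.2900]/1.02 = 311.7299. B = V − Δ·S = -244.4519.
(1,0): S=143.5900. Δ = (V_up−V_dn)/(S_up−S_dn) = (213.8240−259.5463)/(150.7695−119.1797) = -1.4474. V = [p*·213.8240 + (1−p*)·259.5463]/1.02 = 215.7440. B = V − Δ·S = 423.5729.
(1,1): S=181.6500. Δ = (V_up−V_dn)/(S_up−S_dn) = (311.7299−213.8240)/(190.7325−150.7695) = 2.4499. V = [p*·311.7299 + (1−p*)·213.8240]/1.02 = 292.5286. B = V − Δ·S = -152.4986.
(0,0): S=173.0000. Δ = (V_up−V_dn)/(S_up−S_dn) = (292.5286−215.7440)/(181.6500−143.5900) = 2.0175. V = [p*·292.5286 + (1−p*)·215.7440]/1.02 = 276.5274. B = V − Δ·S = -72.4935.
The time-0 hedge costs 276.5274, which is the no-arbitrage price.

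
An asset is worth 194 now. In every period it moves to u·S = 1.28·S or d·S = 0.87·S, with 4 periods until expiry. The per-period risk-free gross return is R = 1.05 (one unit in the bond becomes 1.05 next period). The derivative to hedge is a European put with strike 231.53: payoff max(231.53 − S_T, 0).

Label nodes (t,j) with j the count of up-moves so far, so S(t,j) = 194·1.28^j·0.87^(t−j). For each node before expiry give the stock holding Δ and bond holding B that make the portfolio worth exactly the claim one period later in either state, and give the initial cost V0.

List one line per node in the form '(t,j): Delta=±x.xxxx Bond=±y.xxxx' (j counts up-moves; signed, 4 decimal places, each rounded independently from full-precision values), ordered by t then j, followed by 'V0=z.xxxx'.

(0,0): Delta=-0.4066 Bond=106.0273
(1,0): Delta=-0.6551 Bond=153.2836
(1,1): Delta=-0.1907 Bond=57.7195
(2,0): Delta=-0.9371 Bond=202.3572
(2,1): Delta=-0.4102 Bond=108.0358
(2,2): Delta=0.0000 Bond=0.0000
(3,0): Delta=-1.0000 Bond=220.5048
(3,1): Delta=-0.8826 Bond=202.2148
(3,2): Delta=0.0000 Bond=0.0000
(3,3): Delta=0.0000 Bond=0.0000
V0=27.1545

Risk-neutral probability p* = (R−d)/(u−d) = (1.05−0.87)/(1.28−0.87) = 0.4390.
At expiry t=4: V(4,0)=120.3879, V(4,1)=68.0105, V(4,2)=0.0000, V(4,3)=0.0000, V(4,4)=0.0000
(3,0): S=127.7496. Δ = (V_up−V_dn)/(S_up−S_dn) = (68.0105−120.3879)/(163.5195−111.1421) = -1.0000. V = [p*·68.0105 + (1−p*)·120.3879]/1.05 = 92.7552. B = V − Δ·S = 220.5048.
(3,1): S=187.9534. Δ = (V_up−V_dn)/(S_up−S_dn) = (0.0000−68.0105)/(240.5804−163.5195) = -0.8826. V = [p*·0.0000 + (1−p*)·68.0105]/1.05 = 36.3355. B = V − Δ·S = 202.2148.
(3,2): S=276.5292. Δ = (V_up−V_dn)/(S_up−S_dn) = (0.0000−0.0000)/(353.9573−240.5804) = 0.0000. V = [p*·0.0000 + (1−p*)·0.0000]/1.05 = 0.0000. B = V − Δ·S = 0.0000.
(3,3): S=406.8475. Δ = (V_up−V_dn)/(S_up−S_dn) = (0.0000−0.0000)/(520.7648−353.9573) = 0.0000. V = [p*·0.0000 + (1−p*)·0.0000]/1.05 = 0.0000. B = V − Δ·S = 0.0000.
(2,0): S=146.8386. Δ = (V_up−V_dn)/(S_up−S_dn) = (36.3355−92.7552)/(187.9534−127.7496) = -0.9371. V = [p*·36.3355 + (1−p*)·92.7552]/1.05 = 64.7481. B = V − Δ·S = 202.3572.
(2,1): S=216.0384. Δ = (V_up−V_dn)/(S_up−S_dn) = (0.0000−36.3355)/(276.5292−187.9534) = -0.4102. V = [p*·0.0000 + (1−p*)·36.3355]/1.05 = 19.4127. B = V − Δ·S = 108.0358.
(2,2): S=317.8496. Δ = (V_up−V_dn)/(S_up−S_dn) = (0.0000−0.0000)/(406.8475−276.5292) = 0.0000. V = [p*·0.0000 + (1−p*)·0.0000]/1.05 = 0.0000. B = V − Δ·S = 0.0000.
(1,0): S=168.7800. Δ = (V_up−V_dn)/(S_up−S_dn) = (19.4127−64.7481)/(216.0384−146.8386) = -0.6551. V = [p*·19.4127 + (1−p*)·64.7481]/1.05 = 42.7093. B = V − Δ·S = 153.2836.
(1,1): S=248.3200. Δ = (V_up−V_dn)/(S_up−S_dn) = (0.0000−19.4127)/(317.8496−216.0384) = -0.1907. V = [p*·0.0000 + (1−p*)·19.4127]/1.05 = 10.3715. B = V − Δ·S = 57.7195.
(0,0): S=194.0000. Δ = (V_up−V_dn)/(S_up−S_dn) = (10.3715−42.7093)/(248.3200−168.7800) = -0.4066. V = [p*·10.3715 + (1−p*)·42.7093]/1.05 = 27.1545. B = V − Δ·S = 106.0273.
Root portfolio cost Δ·194+B reproduces V0=27.1545.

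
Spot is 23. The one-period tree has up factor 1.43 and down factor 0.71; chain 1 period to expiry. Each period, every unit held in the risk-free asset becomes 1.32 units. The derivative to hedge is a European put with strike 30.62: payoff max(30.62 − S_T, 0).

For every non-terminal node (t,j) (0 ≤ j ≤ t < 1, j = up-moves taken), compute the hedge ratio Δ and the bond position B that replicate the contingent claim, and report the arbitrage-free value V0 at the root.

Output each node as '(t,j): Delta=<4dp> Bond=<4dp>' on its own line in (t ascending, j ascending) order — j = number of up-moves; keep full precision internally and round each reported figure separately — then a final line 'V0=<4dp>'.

Under the risk-neutral measure, an up-move has probability p* = (R−d)/(u−d) = 0.8472 and values discount at R = 1.32.
Payoff layer (t=1): V(1,0)=14.2900, V(1,1)=0.0000
(0,0): S=23.0000. Δ = (V_up−V_dn)/(S_up−S_dn) = (0.0000−14.2900)/(32.8900−16.3300) = -0.8629. V = [p*·0.0000 + (1−p*)·14.2900]/1.32 = 1.6539. B = V − Δ·S = 21.5012.
Root portfolio cost Δ·23+B reproduces V0=1.6539.

(0,0): Delta=-0.8629 Bond=21.5012
V0=1.6539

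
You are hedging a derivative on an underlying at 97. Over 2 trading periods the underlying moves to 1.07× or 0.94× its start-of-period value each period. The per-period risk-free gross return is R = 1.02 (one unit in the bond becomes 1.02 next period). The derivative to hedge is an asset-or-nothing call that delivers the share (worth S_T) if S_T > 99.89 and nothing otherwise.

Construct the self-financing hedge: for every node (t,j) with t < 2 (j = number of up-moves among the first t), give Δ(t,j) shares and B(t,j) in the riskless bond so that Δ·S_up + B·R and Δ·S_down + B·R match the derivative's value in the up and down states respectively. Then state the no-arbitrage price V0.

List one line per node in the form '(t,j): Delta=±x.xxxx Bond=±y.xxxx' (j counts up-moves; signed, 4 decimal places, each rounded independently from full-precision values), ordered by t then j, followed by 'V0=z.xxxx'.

Since d<R<u, set p* = (R−d)/(u−d) = 0.6154; price each node as the discounted p*-expectation of its children.
Payoff layer (t=2): V(2,0)=0.0000, V(2,1)=0.0000, V(2,2)=111.0553
(1,0): S=91.1800. Δ = (V_up−V_dn)/(S_up−S_dn) = (0.0000−0.0000)/(97.5626−85.7092) = 0.0000. V = [p*·0.0000 + (1−p*)·0.0000]/1.02 = 0.0000. B = V − Δ·S = 0.0000.
(1,1): S=103.7900. Δ = (V_up−V_dn)/(S_up−S_dn) = (111.0553−0.0000)/(111.0553−97.5626) = 8.2308. V = [p*·111.0553 + (1−p*)·0.0000]/1.02 = 67.0017. B = V − Δ·S = -787.2698.
(0,0): S=97.0000. Δ = (V_up−V_dn)/(S_up−S_dn) = (67.0017−0.0000)/(103.7900−91.1800) = 5.3134. V = [p*·67.0017 + (1−p*)·0.0000]/1.02 = 40.4233. B = V − Δ·S = -474.9743.
Each (Δ,B) replicates both successor values, so the strategy is self-financing and V0 is arbitrage-free.

(0,0): Delta=5.3134 Bond=-474.9743
(1,0): Delta=0.0000 Bond=0.0000
(1,1): Delta=8.2308 Bond=-787.2698
V0=40.4233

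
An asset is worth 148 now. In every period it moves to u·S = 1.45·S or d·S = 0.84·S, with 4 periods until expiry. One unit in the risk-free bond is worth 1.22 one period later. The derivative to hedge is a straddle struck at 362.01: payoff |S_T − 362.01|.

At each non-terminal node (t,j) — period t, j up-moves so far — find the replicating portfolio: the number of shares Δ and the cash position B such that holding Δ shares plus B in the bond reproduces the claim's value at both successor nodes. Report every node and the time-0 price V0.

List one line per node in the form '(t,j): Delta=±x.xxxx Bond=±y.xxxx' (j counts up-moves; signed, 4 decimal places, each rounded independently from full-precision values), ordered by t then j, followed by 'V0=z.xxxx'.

No-arbitrage ⇒ martingale measure with p* = (R−d)/(u−d) = 0.6230.
Terminal payoffs: V(4,0)=288.3250, V(4,1)=234.8157, V(4,2)=142.4484, V(4,3)=16.9951, V(4,4)=292.2249
(3,0): S=87.7202. Δ = (V_up−V_dn)/(S_up−S_dn) = (234.8157−288.3250)/(127.1943−73.6850) = -1.0000. V = [p*·234.8157 + (1−p*)·288.3250]/1.22 = 209.0093. B = V − Δ·S = 296.7295.
(3,1): S=151.4218. Δ = (V_up−V_dn)/(S_up−S_dn) = (142.4484−234.8157)/(219.5616−127.1943) = -1.0000. V = [p*·142.4484 + (1−p*)·234.8157]/1.22 = 145.3077. B = V − Δ·S = 296.7295.
(3,2): S=261.3828. Δ = (V_up−V_dn)/(S_up−S_dn) = (16.9951−142.4484)/(379.0051−219.5616) = -0.7868. V = [p*·16.9951 + (1−p*)·142.4484]/1.22 = 52.7026. B = V − Δ·S = 258.3639.
(3,3): S=451.1965. Δ = (V_up−V_dn)/(S_up−S_dn) = (292.2249−16.9951)/(654.2349−379.0051) = 1.0000. V = [p*·292.2249 + (1−p*)·16.9951]/1.22 = 154.4670. B = V − Δ·S = -296.7295.
(2,0): S=104.4288. Δ = (V_up−V_dn)/(S_up−S_dn) = (145.3077−209.0093)/(151.4218−87.7202) = -1.0000. V = [p*·145.3077 + (1−p*)·209.0093]/1.22 = 138.7921. B = V − Δ·S = 243.2209.
(2,1): S=180.2640. Δ = (V_up−V_dn)/(S_up−S_dn) = (52.7026−145.3077)/(261.3828−151.4218) = -0.8422. V = [p*·52.7026 + (1−p*)·145.3077]/1.22 = 71.8191. B = V − Δ·S = 223.6308.
(2,2): S=311.1700. Δ = (V_up−V_dn)/(S_up−S_dn) = (154.4670−52.7026)/(451.1965−261.3828) = 0.5361. V = [p*·154.4670 + (1−p*)·52.7026]/1.22 = 95.1613. B = V − Δ·S = -71.6656.
(1,0): S=124.3200. Δ = (V_up−V_dn)/(S_up−S_dn) = (71.8191−138.7921)/(180.2640−104.4288) = -0.8831. V = [p*·71.8191 + (1−p*)·138.7921]/1.22 = 79.5666. B = V − Δ·S = 189.3584.
(1,1): S=214.6000. Δ = (V_up−V_dn)/(S_up−S_dn) = (95.1613−71.8191)/(311.1700−180.2640) = 0.1783. V = [p*·95.1613 + (1−p*)·71.8191]/1.22 = 70.7870. B = V − Δ·S = 32.5211.
(0,0): S=148.0000. Δ = (V_up−V_dn)/(S_up−S_dn) = (70.7870−79.5666)/(214.6000−124.3200) = -0.0972. V = [p*·70.7870 + (1−p*)·79.5666]/1.22 = 60.7355. B = V − Δ·S = 75.1282.
Each (Δ,B) replicates both successor values, so the strategy is self-financing and V0 is arbitrage-free.

(0,0): Delta=-0.0972 Bond=75.1282
(1,0): Delta=-0.8831 Bond=189.3584
(1,1): Delta=0.1783 Bond=32.5211
(2,0): Delta=-1.0000 Bond=243.2209
(2,1): Delta=-0.8422 Bond=223.6308
(2,2): Delta=0.5361 Bond=-71.6656
(3,0): Delta=-1.0000 Bond=296.7295
(3,1): Delta=-1.0000 Bond=296.7295
(3,2): Delta=-0.7868 Bond=258.3639
(3,3): Delta=1.0000 Bond=-296.7295
V0=60.7355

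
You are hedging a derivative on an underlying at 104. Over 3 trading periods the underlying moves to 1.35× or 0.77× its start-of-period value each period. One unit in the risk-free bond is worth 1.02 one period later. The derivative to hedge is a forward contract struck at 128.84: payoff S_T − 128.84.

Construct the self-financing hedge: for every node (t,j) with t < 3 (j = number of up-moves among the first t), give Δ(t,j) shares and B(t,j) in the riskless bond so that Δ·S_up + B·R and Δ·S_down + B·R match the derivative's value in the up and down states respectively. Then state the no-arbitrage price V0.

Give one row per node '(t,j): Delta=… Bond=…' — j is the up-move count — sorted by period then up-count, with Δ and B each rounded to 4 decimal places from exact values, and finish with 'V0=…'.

Since d<R<u, set p* = (R−d)/(u−d) = 0.4310; price each node as the discounted p*-expectation of its children.
Terminal payoffs: V(3,0)=-81.3606, V(3,1)=-45.5968, V(3,2)=17.1058, V(3,3)=127.0390
Node (2,0) S=61.6616: V=(p*·-45.5968+(1−p*)·-81.3606)/1.02=-64.6521; Δ=(-45.5968−-81.3606)/(83.2432−47.4794)=1.0000; B=V−Δ·S=-126.3137
Node (2,1) S=108.1080: V=(p*·17.1058+(1−p*)·-45.5968)/1.02=-18.2057; Δ=(17.1058−-45.5968)/(145.9458−83.2432)=1.0000; B=V−Δ·S=-126.3137
Node (2,2) S=189.5400: V=(p*·127.0390+(1−p*)·17.1058)/1.02=63.2263; Δ=(127.0390−17.1058)/(255.8790−145.9458)=1.0000; B=V−Δ·S=-126.3137
Node (1,0) S=80.0800: V=(p*·-18.2057+(1−p*)·-64.6521)/1.02=-43.7570; Δ=(-18.2057−-64.6521)/(108.1080−61.6616)=1.0000; B=V−Δ·S=-123.8370
Node (1,1) S=140.4000: V=(p*·63.2263+(1−p*)·-18.2057)/1.02=16.5630; Δ=(63.2263−-18.2057)/(189.5400−108.1080)=1.0000; B=V−Δ·S=-123.8370
Node (0,0) S=104.0000: V=(p*·16.5630+(1−p*)·-43.7570)/1.02=-17.4088; Δ=(16.5630−-43.7570)/(140.4000−80.0800)=1.0000; B=V−Δ·S=-121.4088
Each (Δ,B) replicates both successor values, so the strategy is self-financing and V0 is arbitrage-free.

(0,0): Delta=1.0000 Bond=-121.4088
(1,0): Delta=1.0000 Bond=-123.8370
(1,1): Delta=1.0000 Bond=-123.8370
(2,0): Delta=1.0000 Bond=-126.3137
(2,1): Delta=1.0000 Bond=-126.3137
(2,2): Delta=1.0000 Bond=-126.3137
V0=-17.4088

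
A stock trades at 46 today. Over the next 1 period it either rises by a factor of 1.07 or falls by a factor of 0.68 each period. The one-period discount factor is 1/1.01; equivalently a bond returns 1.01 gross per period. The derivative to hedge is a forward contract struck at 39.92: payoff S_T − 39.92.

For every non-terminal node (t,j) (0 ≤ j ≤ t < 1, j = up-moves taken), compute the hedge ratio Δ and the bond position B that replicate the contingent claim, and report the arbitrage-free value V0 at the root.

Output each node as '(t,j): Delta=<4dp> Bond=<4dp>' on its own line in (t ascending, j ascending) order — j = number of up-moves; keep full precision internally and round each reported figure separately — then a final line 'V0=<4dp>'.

No-arbitrage ⇒ martingale measure with p* = (R−d)/(u−d) = 0.8462.
At expiry t=1: V(1,0)=-8.6400, V(1,1)=9.3000
  t=0,j=0: stock 46.0000 → up 49.2200 (V=9.3000), down 31.2800 (V=-8.6400). Price 6.4752; hedge Δ=1.0000, bond B=-39.5248.
Root portfolio cost Δ·46+B reproduces V0=6.4752.

(0,0): Delta=1.0000 Bond=-39.5248
V0=6.4752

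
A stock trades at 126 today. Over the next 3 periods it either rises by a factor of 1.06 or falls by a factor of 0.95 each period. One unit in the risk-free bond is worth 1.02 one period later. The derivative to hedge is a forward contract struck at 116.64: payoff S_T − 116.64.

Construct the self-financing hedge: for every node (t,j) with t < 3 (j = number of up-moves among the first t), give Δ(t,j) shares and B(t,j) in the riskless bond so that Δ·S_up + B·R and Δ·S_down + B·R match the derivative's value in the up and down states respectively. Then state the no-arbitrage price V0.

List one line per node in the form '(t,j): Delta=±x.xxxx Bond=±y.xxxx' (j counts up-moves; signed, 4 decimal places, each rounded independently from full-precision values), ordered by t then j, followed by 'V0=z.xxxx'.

No-arbitrage ⇒ martingale measure with p* = (R−d)/(u−d) = 0.6364.
At expiry t=3: V(3,0)=-8.6108, V(3,1)=3.8979, V(3,2)=17.8549, V(3,3)=33.4280
  t=2,j=0: stock 113.7150 → up 120.5379 (V=3.8979), down 108.0292 (V=-8.6108). Price -0.6379; hedge Δ=1.0000, bond B=-114.3529.
  t=2,j=1: stock 126.8820 → up 134.4949 (V=17.8549), down 120.5379 (V=3.8979). Price 12.5291; hedge Δ=1.0000, bond B=-114.3529.
  t=2,j=2: stock 141.5736 → up 150.0680 (V=33.4280), down 134.4949 (V=17.8549). Price 27.2207; hedge Δ=1.0000, bond B=-114.3529.
  t=1,j=0: stock 119.7000 → up 126.8820 (V=12.5291), down 113.7150 (V=-0.6379). Price 7.5893; hedge Δ=1.0000, bond B=-112.1107.
  t=1,j=1: stock 133.5600 → up 141.5736 (V=27.2207), down 126.8820 (V=12.5291). Price 21.4493; hedge Δ=1.0000, bond B=-112.1107.
  t=0,j=0: stock 126.0000 → up 133.5600 (V=21.4493), down 119.7000 (V=7.5893). Price 16.0875; hedge Δ=1.0000, bond B=-109.9125.
Root portfolio cost Δ·126+B reproduces V0=16.0875.

(0,0): Delta=1.0000 Bond=-109.9125
(1,0): Delta=1.0000 Bond=-112.1107
(1,1): Delta=1.0000 Bond=-112.1107
(2,0): Delta=1.0000 Bond=-114.3529
(2,1): Delta=1.0000 Bond=-114.3529
(2,2): Delta=1.0000 Bond=-114.3529
V0=16.0875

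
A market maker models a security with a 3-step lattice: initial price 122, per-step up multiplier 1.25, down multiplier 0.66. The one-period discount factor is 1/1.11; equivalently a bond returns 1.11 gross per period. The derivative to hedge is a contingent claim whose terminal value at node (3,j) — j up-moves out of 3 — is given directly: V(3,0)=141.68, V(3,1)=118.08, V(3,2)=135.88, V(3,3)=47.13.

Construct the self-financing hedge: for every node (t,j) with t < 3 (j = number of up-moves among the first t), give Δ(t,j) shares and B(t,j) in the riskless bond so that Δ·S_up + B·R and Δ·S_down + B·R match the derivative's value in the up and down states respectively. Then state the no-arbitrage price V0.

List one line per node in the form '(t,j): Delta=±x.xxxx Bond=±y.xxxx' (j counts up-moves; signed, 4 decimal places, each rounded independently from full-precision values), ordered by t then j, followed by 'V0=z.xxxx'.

The replicating-portfolio and risk-neutral prices coincide; use p* = (1.11−0.66)/(1.25−0.66) = 0.7627 for the latter.
At expiry t=3: V(3,0)=141.6800, V(3,1)=118.0800, V(3,2)=135.8800, V(3,3)=47.1300
Node (2,0) S=53.1432: V=(p*·118.0800+(1−p*)·141.6800)/1.11=111.4234; Δ=(118.0800−141.6800)/(66.4290−35.0745)=-0.7527; B=V−Δ·S=151.4234
Node (2,1) S=100.6500: V=(p*·135.8800+(1−p*)·118.0800)/1.11=118.6093; Δ=(135.8800−118.0800)/(125.8125−66.4290)=0.2997; B=V−Δ·S=88.4398
Node (2,2) S=190.6250: V=(p*·47.1300+(1−p*)·135.8800)/1.11=61.4318; Δ=(47.1300−135.8800)/(238.2812−125.8125)=-0.7891; B=V−Δ·S=211.8556
Node (1,0) S=80.5200: V=(p*·118.6093+(1−p*)·111.4234)/1.11=105.3190; Δ=(118.6093−111.4234)/(100.6500−53.1432)=0.1513; B=V−Δ·S=93.1397
Node (1,1) S=152.5000: V=(p*·61.4318+(1−p*)·118.6093)/1.11=67.5670; Δ=(61.4318−118.6093)/(190.6250−100.6500)=-0.6355; B=V−Δ·S=164.4779
Node (0,0) S=122.0000: V=(p*·67.5670+(1−p*)·105.3190)/1.11=68.9415; Δ=(67.5670−105.3190)/(152.5000−80.5200)=-0.5245; B=V−Δ·S=132.9281
The time-0 hedge costs 68.9415, which is the no-arbitrage price.

(0,0): Delta=-0.5245 Bond=132.9281
(1,0): Delta=0.1513 Bond=93.1397
(1,1): Delta=-0.6355 Bond=164.4779
(2,0): Delta=-0.7527 Bond=151.4234
(2,1): Delta=0.2997 Bond=88.4398
(2,2): Delta=-0.7891 Bond=211.8556
V0=68.9415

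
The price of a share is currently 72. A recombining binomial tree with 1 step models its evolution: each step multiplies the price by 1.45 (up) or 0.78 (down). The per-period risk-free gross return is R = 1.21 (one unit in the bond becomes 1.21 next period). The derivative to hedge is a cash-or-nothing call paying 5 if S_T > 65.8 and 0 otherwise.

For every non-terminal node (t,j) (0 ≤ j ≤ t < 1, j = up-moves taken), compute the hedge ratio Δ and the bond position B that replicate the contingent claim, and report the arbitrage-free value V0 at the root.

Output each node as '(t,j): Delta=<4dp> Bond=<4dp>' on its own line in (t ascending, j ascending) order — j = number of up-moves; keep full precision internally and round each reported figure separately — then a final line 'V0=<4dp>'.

The replicating-portfolio and risk-neutral prices coincide; use p* = (1.21−0.78)/(1.45−0.78) = 0.6418 for the latter.
Terminal payoffs: V(1,0)=0.0000, V(1,1)=5.0000
  t=0,j=0: stock 72.0000 → up 104.4000 (V=5.0000), down 56.1600 (V=0.0000). Price 2.6520; hedge Δ=0.1036, bond B=-4.8107.
Root portfolio cost Δ·72+B reproduces V0=2.6520.

(0,0): Delta=0.1036 Bond=-4.8107
V0=2.6520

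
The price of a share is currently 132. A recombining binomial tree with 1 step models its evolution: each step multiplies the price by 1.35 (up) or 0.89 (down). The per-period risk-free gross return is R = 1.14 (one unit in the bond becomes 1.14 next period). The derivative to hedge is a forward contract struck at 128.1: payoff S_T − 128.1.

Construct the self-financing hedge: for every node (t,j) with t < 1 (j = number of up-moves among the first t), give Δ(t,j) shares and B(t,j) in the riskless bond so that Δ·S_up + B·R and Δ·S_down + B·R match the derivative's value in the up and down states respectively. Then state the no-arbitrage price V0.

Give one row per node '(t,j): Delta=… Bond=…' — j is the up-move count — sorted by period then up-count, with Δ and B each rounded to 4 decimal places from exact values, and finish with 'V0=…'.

(0,0): Delta=1.0000 Bond=-112.3684
V0=19.6316

Risk-neutral probability p* = (R−d)/(u−d) = (1.14−0.89)/(1.35−0.89) = 0.5435.
At expiry t=1: V(1,0)=-10.6200, V(1,1)=50.1000
  t=0,j=0: stock 132.0000 → up 178.2000 (V=50.1000), down 117.4800 (V=-10.6200). Price 19.6316; hedge Δ=1.0000, bond B=-112.3684.
Check: Δ(0,0)·S0 + B(0,0) = 19.6316 = V0.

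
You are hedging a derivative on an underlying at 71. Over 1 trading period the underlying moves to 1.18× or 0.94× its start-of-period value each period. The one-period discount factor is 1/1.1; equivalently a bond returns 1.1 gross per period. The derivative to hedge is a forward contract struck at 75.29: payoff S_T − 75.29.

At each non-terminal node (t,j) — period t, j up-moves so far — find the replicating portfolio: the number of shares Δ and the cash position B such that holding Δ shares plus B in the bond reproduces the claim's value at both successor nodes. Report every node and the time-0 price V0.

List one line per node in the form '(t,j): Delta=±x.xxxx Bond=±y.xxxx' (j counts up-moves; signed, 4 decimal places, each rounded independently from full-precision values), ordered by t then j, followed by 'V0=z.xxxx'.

(0,0): Delta=1.0000 Bond=-68.4455
V0=2.5545

Under the risk-neutral measure, an up-move has probability p* = (R−d)/(u−d) = 0.6667 and values discount at R = 1.1.
Payoff layer (t=1): V(1,0)=-8.5500, V(1,1)=8.4900
Node (0,0) S=71.0000: V=(p*·8.4900+(1−p*)·-8.5500)/1.1=2.5545; Δ=(8.4900−-8.5500)/(83.7800−66.7400)=1.0000; B=V−Δ·S=-68.4455
The time-0 hedge costs 2.5545, which is the no-arbitrage price.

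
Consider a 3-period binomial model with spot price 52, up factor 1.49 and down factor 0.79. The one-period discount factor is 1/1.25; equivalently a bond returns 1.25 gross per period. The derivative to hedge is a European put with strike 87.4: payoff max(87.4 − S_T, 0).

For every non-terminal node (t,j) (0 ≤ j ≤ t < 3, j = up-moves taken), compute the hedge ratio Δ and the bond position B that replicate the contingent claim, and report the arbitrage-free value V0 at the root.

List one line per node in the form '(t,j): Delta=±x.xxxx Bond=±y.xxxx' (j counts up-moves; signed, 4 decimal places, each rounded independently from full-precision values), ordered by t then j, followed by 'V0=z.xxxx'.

The replicating-portfolio and risk-neutral prices coincide; use p* = (1.25−0.79)/(1.49−0.79) = 0.6571 for the latter.
Terminal values V(3,·): V(3,0)=61.7620, V(3,1)=39.0447, V(3,2)=0.0000, V(3,3)=0.0000
  t=2,j=0: stock 32.4532 → up 48.3553 (V=39.0447), down 25.6380 (V=61.7620). Price 37.4668; hedge Δ=-1.0000, bond B=69.9200.
  t=2,j=1: stock 61.2092 → up 91.2017 (V=0.0000), down 48.3553 (V=39.0447). Price 10.7094; hedge Δ=-0.9113, bond B=66.4876.
  t=2,j=2: stock 115.4452 → up 172.0133 (V=0.0000), down 91.2017 (V=0.0000). Price 0.0000; hedge Δ=0.0000, bond B=0.0000.
  t=1,j=0: stock 41.0800 → up 61.2092 (V=10.7094), down 32.4532 (V=37.4668). Price 15.9067; hedge Δ=-0.9305, bond B=54.1315.
  t=1,j=1: stock 77.4800 → up 115.4452 (V=0.0000), down 61.2092 (V=10.7094). Price 2.9374; hedge Δ=-0.1975, bond B=18.2366.
  t=0,j=0: stock 52.0000 → up 77.4800 (V=2.9374), down 41.0800 (V=15.9067). Price 5.9072; hedge Δ=-0.3563, bond B=24.4347.
Check: Δ(0,0)·S0 + B(0,0) = 5.9072 = V0.

(0,0): Delta=-0.3563 Bond=24.4347
(1,0): Delta=-0.9305 Bond=54.1315
(1,1): Delta=-0.1975 Bond=18.2366
(2,0): Delta=-1.0000 Bond=69.9200
(2,1): Delta=-0.9113 Bond=66.4876
(2,2): Delta=0.0000 Bond=0.0000
V0=5.9072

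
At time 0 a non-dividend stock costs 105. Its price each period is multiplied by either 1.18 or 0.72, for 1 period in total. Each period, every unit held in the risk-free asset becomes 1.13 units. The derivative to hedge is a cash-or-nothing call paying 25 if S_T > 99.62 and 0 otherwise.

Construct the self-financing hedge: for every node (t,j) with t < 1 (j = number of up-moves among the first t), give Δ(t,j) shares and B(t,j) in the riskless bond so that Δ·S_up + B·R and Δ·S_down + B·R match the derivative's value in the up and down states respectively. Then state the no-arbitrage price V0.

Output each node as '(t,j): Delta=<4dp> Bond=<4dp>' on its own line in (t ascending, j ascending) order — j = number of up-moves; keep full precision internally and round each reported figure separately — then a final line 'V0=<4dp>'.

(0,0): Delta=0.5176 Bond=-34.6287
V0=19.7191

Since d<R<u, set p* = (R−d)/(u−d) = 0.8913; price each node as the discounted p*-expectation of its children.
Terminal values V(1,·): V(1,0)=0.0000, V(1,1)=25.0000
  t=0,j=0: stock 105.0000 → up 123.9000 (V=25.0000), down 75.6000 (V=0.0000). Price 19.7191; hedge Δ=0.5176, bond B=-34.6287.
Root portfolio cost Δ·105+B reproduces V0=19.7191.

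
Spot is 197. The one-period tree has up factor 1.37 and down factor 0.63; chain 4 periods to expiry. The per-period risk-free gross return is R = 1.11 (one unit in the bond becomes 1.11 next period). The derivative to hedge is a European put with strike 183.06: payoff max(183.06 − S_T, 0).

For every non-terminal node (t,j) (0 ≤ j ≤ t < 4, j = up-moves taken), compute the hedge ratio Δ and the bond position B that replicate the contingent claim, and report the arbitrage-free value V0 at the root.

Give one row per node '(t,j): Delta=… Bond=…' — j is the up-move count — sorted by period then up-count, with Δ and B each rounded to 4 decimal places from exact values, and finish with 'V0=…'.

Risk-neutral probability p* = (R−d)/(u−d) = (1.11−0.63)/(1.37−0.63) = 0.6486.
Terminal payoffs: V(4,0)=152.0267, V(4,1)=115.5748, V(4,2)=36.3065, V(4,3)=0.0000, V(4,4)=0.0000
Node (3,0) S=49.2593: V=(p*·115.5748+(1−p*)·152.0267)/1.11=115.6597; Δ=(115.5748−152.0267)/(67.4852−31.0333)=-1.0000; B=V−Δ·S=164.9189
Node (3,1) S=107.1193: V=(p*·36.3065+(1−p*)·115.5748)/1.11=57.7996; Δ=(36.3065−115.5748)/(146.7535−67.4852)=-1.0000; B=V−Δ·S=164.9189
Node (3,2) S=232.9421: V=(p*·0.0000+(1−p*)·36.3065)/1.11=11.4922; Δ=(0.0000−36.3065)/(319.1306−146.7535)=-0.2106; B=V−Δ·S=60.5550
Node (3,3) S=506.5565: V=(p*·0.0000+(1−p*)·0.0000)/1.11=0.0000; Δ=(0.0000−0.0000)/(693.9825−319.1306)=0.0000; B=V−Δ·S=0.0000
Node (2,0) S=78.1893: V=(p*·57.7996+(1−p*)·115.6597)/1.11=70.3863; Δ=(57.7996−115.6597)/(107.1193−49.2593)=-1.0000; B=V−Δ·S=148.5756
Node (2,1) S=170.0307: V=(p*·11.4922+(1−p*)·57.7996)/1.11=25.0111; Δ=(11.4922−57.7996)/(232.9421−107.1193)=-0.3680; B=V−Δ·S=87.5887
Node (2,2) S=369.7493: V=(p*·0.0000+(1−p*)·11.4922)/1.11=3.6377; Δ=(0.0000−11.4922)/(506.5565−232.9421)=-0.0420; B=V−Δ·S=19.1677
Node (1,0) S=124.1100: V=(p*·25.0111+(1−p*)·70.3863)/1.11=36.8953; Δ=(25.0111−70.3863)/(170.0307−78.1893)=-0.4941; B=V−Δ·S=98.2131
Node (1,1) S=269.8900: V=(p*·3.6377+(1−p*)·25.0111)/1.11=10.0426; Δ=(3.6377−25.0111)/(369.7493−170.0307)=-0.1070; B=V−Δ·S=38.9256
Node (0,0) S=197.0000: V=(p*·10.0426+(1−p*)·36.8953)/1.11=17.5471; Δ=(10.0426−36.8953)/(269.8900−124.1100)=-0.1842; B=V−Δ·S=53.8346
Check: Δ(0,0)·S0 + B(0,0) = 17.5471 = V0.

(0,0): Delta=-0.1842 Bond=53.8346
(1,0): Delta=-0.4941 Bond=98.2131
(1,1): Delta=-0.1070 Bond=38.9256
(2,0): Delta=-1.0000 Bond=148.5756
(2,1): Delta=-0.3680 Bond=87.5887
(2,2): Delta=-0.0420 Bond=19.1677
(3,0): Delta=-1.0000 Bond=164.9189
(3,1): Delta=-1.0000 Bond=164.9189
(3,2): Delta=-0.2106 Bond=60.5550
(3,3): Delta=0.0000 Bond=0.0000
V0=17.5471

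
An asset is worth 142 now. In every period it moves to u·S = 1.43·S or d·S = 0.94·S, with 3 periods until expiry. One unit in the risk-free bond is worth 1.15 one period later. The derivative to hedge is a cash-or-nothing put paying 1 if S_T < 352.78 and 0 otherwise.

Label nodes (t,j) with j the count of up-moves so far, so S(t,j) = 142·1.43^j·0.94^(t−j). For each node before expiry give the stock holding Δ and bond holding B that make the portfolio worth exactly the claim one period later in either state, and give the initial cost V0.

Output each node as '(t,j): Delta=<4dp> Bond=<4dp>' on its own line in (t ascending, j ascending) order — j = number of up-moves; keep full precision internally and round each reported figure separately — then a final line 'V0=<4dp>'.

Since d<R<u, set p* = (R−d)/(u−d) = 0.4286; price each node as the discounted p*-expectation of its children.
Terminal payoffs: V(3,0)=1.0000, V(3,1)=1.0000, V(3,2)=1.0000, V(3,3)=0.0000
Node (2,0) S=125.4712: V=(p*·1.0000+(1−p*)·1.0000)/1.15=0.8696; Δ=(1.0000−1.0000)/(179.4238−117.9429)=0.0000; B=V−Δ·S=0.8696
Node (2,1) S=190.8764: V=(p*·1.0000+(1−p*)·1.0000)/1.15=0.8696; Δ=(1.0000−1.0000)/(272.9533−179.4238)=0.0000; B=V−Δ·S=0.8696
Node (2,2) S=290.3758: V=(p*·0.0000+(1−p*)·1.0000)/1.15=0.4969; Δ=(0.0000−1.0000)/(415.2374−272.9533)=-0.0070; B=V−Δ·S=2.5377
Node (1,0) S=133.4800: V=(p*·0.8696+(1−p*)·0.8696)/1.15=0.7561; Δ=(0.8696−0.8696)/(190.8764−125.4712)=0.0000; B=V−Δ·S=0.7561
Node (1,1) S=203.0600: V=(p*·0.4969+(1−p*)·0.8696)/1.15=0.6173; Δ=(0.4969−0.8696)/(290.3758−190.8764)=-0.0037; B=V−Δ·S=1.3778
Node (0,0) S=142.0000: V=(p*·0.6173+(1−p*)·0.7561)/1.15=0.6058; Δ=(0.6173−0.7561)/(203.0600−133.4800)=-0.0020; B=V−Δ·S=0.8892
Check: Δ(0,0)·S0 + B(0,0) = 0.6058 = V0.

(0,0): Delta=-0.0020 Bond=0.8892
(1,0): Delta=0.0000 Bond=0.7561
(1,1): Delta=-0.0037 Bond=1.3778
(2,0): Delta=0.0000 Bond=0.8696
(2,1): Delta=0.0000 Bond=0.8696
(2,2): Delta=-0.0070 Bond=2.5377
V0=0.6058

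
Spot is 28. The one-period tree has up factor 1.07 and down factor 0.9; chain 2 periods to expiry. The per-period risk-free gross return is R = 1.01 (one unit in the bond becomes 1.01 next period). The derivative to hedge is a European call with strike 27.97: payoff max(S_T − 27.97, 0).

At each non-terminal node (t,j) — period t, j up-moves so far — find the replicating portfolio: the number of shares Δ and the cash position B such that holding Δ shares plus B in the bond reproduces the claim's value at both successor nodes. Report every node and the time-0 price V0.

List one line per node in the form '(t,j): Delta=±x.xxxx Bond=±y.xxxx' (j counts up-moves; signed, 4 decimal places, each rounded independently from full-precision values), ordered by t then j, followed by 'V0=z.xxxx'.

Under the risk-neutral measure, an up-move has probability p* = (R−d)/(u−d) = 0.6471 and values discount at R = 1.01.
Payoff layer (t=2): V(2,0)=0.0000, V(2,1)=0.0000, V(2,2)=4.0872
Node (1,0) S=25.2000: V=(p*·0.0000+(1−p*)·0.0000)/1.01=0.0000; Δ=(0.0000−0.0000)/(26.9640−22.6800)=0.0000; B=V−Δ·S=0.0000
Node (1,1) S=29.9600: V=(p*·4.0872+(1−p*)·0.0000)/1.01=2.6185; Δ=(4.0872−0.0000)/(32.0572−26.9640)=0.8025; B=V−Δ·S=-21.4239
Node (0,0) S=28.0000: V=(p*·2.6185+(1−p*)·0.0000)/1.01=1.6775; Δ=(2.6185−0.0000)/(29.9600−25.2000)=0.5501; B=V−Δ·S=-13.7253
Self-financing check: at every node Δ·S+B equals the discounted successor values.

(0,0): Delta=0.5501 Bond=-13.7253
(1,0): Delta=0.0000 Bond=0.0000
(1,1): Delta=0.8025 Bond=-21.4239
V0=1.6775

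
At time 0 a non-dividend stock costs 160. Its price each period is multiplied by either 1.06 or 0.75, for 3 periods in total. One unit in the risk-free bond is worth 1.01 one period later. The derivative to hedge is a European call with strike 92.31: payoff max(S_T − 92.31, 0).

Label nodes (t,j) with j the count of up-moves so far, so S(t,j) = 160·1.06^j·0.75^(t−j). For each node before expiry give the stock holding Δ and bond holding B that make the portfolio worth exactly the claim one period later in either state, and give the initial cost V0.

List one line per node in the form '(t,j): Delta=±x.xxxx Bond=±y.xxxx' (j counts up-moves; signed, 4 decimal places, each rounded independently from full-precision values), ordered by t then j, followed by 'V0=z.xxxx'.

Under the risk-neutral measure, an up-move has probability p* = (R−d)/(u−d) = 0.8387 and values discount at R = 1.01.
Terminal payoffs: V(3,0)=0.0000, V(3,1)=3.0900, V(3,2)=42.5220, V(3,3)=98.2526
  t=2,j=0: stock 90.0000 → up 95.4000 (V=3.0900), down 67.5000 (V=0.0000). Price 2.5660; hedge Δ=0.1108, bond B=-7.4018.
  t=2,j=1: stock 127.2000 → up 134.8320 (V=42.5220), down 95.4000 (V=3.0900). Price 35.8040; hedge Δ=1.0000, bond B=-91.3960.
  t=2,j=2: stock 179.7760 → up 190.5626 (V=98.2526), down 134.8320 (V=42.5220). Price 88.3800; hedge Δ=1.0000, bond B=-91.3960.
  t=1,j=0: stock 120.0000 → up 127.2000 (V=35.8040), down 90.0000 (V=2.5660). Price 30.1416; hedge Δ=0.8935, bond B=-77.0778.
  t=1,j=1: stock 169.6000 → up 179.7760 (V=88.3800), down 127.2000 (V=35.8040). Price 79.1089; hedge Δ=1.0000, bond B=-90.4911.
  t=0,j=0: stock 160.0000 → up 169.6000 (V=79.1089), down 120.0000 (V=30.1416). Price 70.5059; hedge Δ=0.9872, bond B=-87.4532.
The time-0 hedge costs 70.5059, which is the no-arbitrage price.

(0,0): Delta=0.9872 Bond=-87.4532
(1,0): Delta=0.8935 Bond=-77.0778
(1,1): Delta=1.0000 Bond=-90.4911
(2,0): Delta=0.1108 Bond=-7.4018
(2,1): Delta=1.0000 Bond=-91.3960
(2,2): Delta=1.0000 Bond=-91.3960
V0=70.5059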